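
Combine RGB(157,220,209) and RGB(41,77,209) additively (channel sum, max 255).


Additive: each channel = min(255, C₁+C₂)
R: 157+41 = 198 → 198
G: 220+77 = 297 → 255
B: 209+209 = 418 → 255
= RGB(198, 255, 255)


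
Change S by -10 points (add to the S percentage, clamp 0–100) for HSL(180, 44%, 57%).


Original S = 44%
Adjustment = -10 percentage points
New S = 44 + (-10) = 34
Clamp to [0, 100] → 34
= HSL(180°, 34%, 57%)


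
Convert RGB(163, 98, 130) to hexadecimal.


R = 163 → A3 (hex)
G = 98 → 62 (hex)
B = 130 → 82 (hex)
Hex = #A36282


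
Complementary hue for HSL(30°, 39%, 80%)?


Complement = opposite side of color wheel = hue + 180°
H' = (30 + 180) mod 360 = 210°
S and L unchanged.
= HSL(210°, 39%, 80%)


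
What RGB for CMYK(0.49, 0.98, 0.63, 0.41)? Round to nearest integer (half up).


R = 255 × (1-C) × (1-K) = 255 × 0.51 × 0.59 = 76.7295 → 77
G = 255 × (1-M) × (1-K) = 255 × 0.02 × 0.59 = 3.009 → 3
B = 255 × (1-Y) × (1-K) = 255 × 0.37 × 0.59 = 55.6665 → 56
= RGB(77, 3, 56)


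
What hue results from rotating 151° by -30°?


New hue = (H + rotation) mod 360
New hue = (151 -30) mod 360
= 121 mod 360
= 121°


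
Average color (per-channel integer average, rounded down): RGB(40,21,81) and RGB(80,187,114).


Midpoint: each channel = ⌊(C₁+C₂)/2⌋
R: ⌊(40+80)/2⌋ = 60
G: ⌊(21+187)/2⌋ = 104
B: ⌊(81+114)/2⌋ = 97
= RGB(60, 104, 97)


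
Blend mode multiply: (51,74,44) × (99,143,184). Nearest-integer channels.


Multiply: C = A×B/255, rounded to nearest integer
R: 51×99/255 = 5049/255 ≈ 19.800 → 20
G: 74×143/255 = 10582/255 ≈ 41.498 → 41
B: 44×184/255 = 8096/255 ≈ 31.749 → 32
= RGB(20, 41, 32)


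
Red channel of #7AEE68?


Color: #7AEE68
R = 7A = 122
G = EE = 238
B = 68 = 104
Red = 122


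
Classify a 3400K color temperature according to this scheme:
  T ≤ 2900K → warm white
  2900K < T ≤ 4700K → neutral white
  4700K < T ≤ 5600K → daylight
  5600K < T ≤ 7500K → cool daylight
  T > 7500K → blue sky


Temperature: 3400K
2900K < 3400K ≤ 4700K → neutral white
Classification: neutral white


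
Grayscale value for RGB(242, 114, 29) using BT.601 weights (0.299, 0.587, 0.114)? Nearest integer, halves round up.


Gray = 0.299×R + 0.587×G + 0.114×B
Gray = 0.299×242 + 0.587×114 + 0.114×29
Gray = 72.358 + 66.918 + 3.306
Gray = 142.582 → round half up → 143
Gray = 143


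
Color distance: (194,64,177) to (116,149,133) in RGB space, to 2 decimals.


d = √[(R₁-R₂)² + (G₁-G₂)² + (B₁-B₂)²]
d = √[(194-116)² + (64-149)² + (177-133)²]
d = √[6084 + 7225 + 1936]
d = √15245
d ≈ 123.47


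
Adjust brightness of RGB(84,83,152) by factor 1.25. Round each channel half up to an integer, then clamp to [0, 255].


Multiply each channel by 1.25, round half up, clamp to [0, 255]
R: 84×1.25 = 105
G: 83×1.25 = 103.75 → round → 104
B: 152×1.25 = 190
= RGB(105, 104, 190)


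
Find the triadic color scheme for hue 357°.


Triadic: equally spaced at 120° intervals
H1 = 357°
H2 = (357 + 120) mod 360 = 117°
H3 = (357 + 240) mod 360 = 237°
Triadic = 357°, 117°, 237°


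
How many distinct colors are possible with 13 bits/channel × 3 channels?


Total bits = 13 bits/channel × 3 channels = 39 bits
Distinct colors = 2^39
= 549,755,813,888 colors


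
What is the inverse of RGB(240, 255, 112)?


Invert: (255-R, 255-G, 255-B)
R: 255-240 = 15
G: 255-255 = 0
B: 255-112 = 143
= RGB(15, 0, 143)


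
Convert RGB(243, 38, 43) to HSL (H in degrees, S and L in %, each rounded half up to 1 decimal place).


Normalize: R'=243/255≈0.9529, G'=38/255≈0.1490, B'=43/255≈0.1686
Max=243/255, Min=38/255, Δ=Max-Min=205/255
L = (Max+Min)/2 = (243+38)/510 = 281/510 = 0.55098… → L = 55.1%
L > 0.5 → S = Δ/(2-Max-Min) = 205/(510-243-38) = 205/229 = 0.89519… → S = 89.5%
(the 1/255 factors cancel in S and H, so raw channel differences can be used)
Max is R' → H = 60 × (((G-B)/Δ) mod 6) = 60 × (((38-43)/205) mod 6)
  (-5)/205 = -0.0243…; negative, so add 6 → 5.9756…
  H = 60 × 5.9756… = 358.536…° → H = 358.5°
= HSL(358.5°, 89.5%, 55.1%)


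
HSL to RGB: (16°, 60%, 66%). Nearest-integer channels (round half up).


H=16°, S=0.60, L=0.66
C = (1-|2L-1|)×S = (1-|0.32|)×0.60 = 0.408
H' = H/60 = 16/60 ≈ 0.2667; X = C×(1-|H' mod 2 - 1|) = 0.1088
m = L - C/2 = 0.66 - 0.204 = 0.456
Sector ⌊H'⌋ = 0 → (R',G',B') = (0.408, 0.1088, 0.0)
RGB = ((R'+m)×255, (G'+m)×255, (B'+m)×255) = (220.32, 144.024, 116.28)
Round half up → RGB(220, 144, 116)


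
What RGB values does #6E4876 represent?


6E → 110 (R)
48 → 72 (G)
76 → 118 (B)
= RGB(110, 72, 118)


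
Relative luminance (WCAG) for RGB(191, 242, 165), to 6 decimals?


Linearize each channel (sRGB transfer function): c = v/255; c_lin = c/12.92 if c ≤ 0.04045, else ((c+0.055)/1.055)^2.4
  R: 191/255 ≈ 0.749020 > 0.04045 → ((0.749020+0.055)/1.055)^2.4 ≈ 0.520996
  G: 242/255 ≈ 0.949020 > 0.04045 → ((0.949020+0.055)/1.055)^2.4 ≈ 0.887923
  B: 165/255 ≈ 0.647059 > 0.04045 → ((0.647059+0.055)/1.055)^2.4 ≈ 0.376262
R_lin = 0.520996, G_lin = 0.887923, B_lin = 0.376262
L = 0.2126×R + 0.7152×G + 0.0722×B
L = 0.2126×0.520996 + 0.7152×0.887923 + 0.0722×0.376262
L ≈ 0.772972


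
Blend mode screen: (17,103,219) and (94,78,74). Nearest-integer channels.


Screen: C = 255 - (255-A)×(255-B)/255, rounded to nearest integer
R: 255 - (255-17)×(255-94)/255 = 255 - 38318/255 ≈ 255 - 150.267 = 104.733 → 105
G: 255 - (255-103)×(255-78)/255 = 255 - 26904/255 ≈ 255 - 105.506 = 149.494 → 149
B: 255 - (255-219)×(255-74)/255 = 255 - 6516/255 ≈ 255 - 25.553 = 229.447 → 229
= RGB(105, 149, 229)


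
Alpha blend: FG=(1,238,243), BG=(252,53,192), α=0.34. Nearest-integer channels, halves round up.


C = α×F + (1-α)×B, with 1-α = 0.66
R: 0.34×1 + 0.66×252 = 0.34 + 166.32 = 166.66 → 167
G: 0.34×238 + 0.66×53 = 80.92 + 34.98 = 115.90 → 116
B: 0.34×243 + 0.66×192 = 82.62 + 126.72 = 209.34 → 209
= RGB(167, 116, 209)


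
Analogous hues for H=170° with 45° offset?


Base hue: 170°
Left analog: (170 - 45) mod 360 = 125°
Right analog: (170 + 45) mod 360 = 215°
Analogous hues = 125° and 215°


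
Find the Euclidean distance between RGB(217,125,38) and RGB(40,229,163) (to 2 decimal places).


d = √[(R₁-R₂)² + (G₁-G₂)² + (B₁-B₂)²]
d = √[(217-40)² + (125-229)² + (38-163)²]
d = √[31329 + 10816 + 15625]
d = √57770
d ≈ 240.35


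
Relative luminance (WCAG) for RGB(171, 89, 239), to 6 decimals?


Linearize each channel (sRGB transfer function): c = v/255; c_lin = c/12.92 if c ≤ 0.04045, else ((c+0.055)/1.055)^2.4
  R: 171/255 ≈ 0.670588 > 0.04045 → ((0.670588+0.055)/1.055)^2.4 ≈ 0.407240
  G: 89/255 ≈ 0.349020 > 0.04045 → ((0.349020+0.055)/1.055)^2.4 ≈ 0.099899
  B: 239/255 ≈ 0.937255 > 0.04045 → ((0.937255+0.055)/1.055)^2.4 ≈ 0.863157
R_lin = 0.407240, G_lin = 0.099899, B_lin = 0.863157
L = 0.2126×R + 0.7152×G + 0.0722×B
L = 0.2126×0.407240 + 0.7152×0.099899 + 0.0722×0.863157
L ≈ 0.220347


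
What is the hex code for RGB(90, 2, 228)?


R = 90 → 5A (hex)
G = 2 → 02 (hex)
B = 228 → E4 (hex)
Hex = #5A02E4


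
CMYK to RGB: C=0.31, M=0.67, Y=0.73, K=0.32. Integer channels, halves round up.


R = 255 × (1-C) × (1-K) = 255 × 0.69 × 0.68 = 119.646 → 120
G = 255 × (1-M) × (1-K) = 255 × 0.33 × 0.68 = 57.222 → 57
B = 255 × (1-Y) × (1-K) = 255 × 0.27 × 0.68 = 46.818 → 47
= RGB(120, 57, 47)


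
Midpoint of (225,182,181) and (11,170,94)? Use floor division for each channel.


Midpoint: each channel = ⌊(C₁+C₂)/2⌋
R: ⌊(225+11)/2⌋ = 118
G: ⌊(182+170)/2⌋ = 176
B: ⌊(181+94)/2⌋ = 137
= RGB(118, 176, 137)


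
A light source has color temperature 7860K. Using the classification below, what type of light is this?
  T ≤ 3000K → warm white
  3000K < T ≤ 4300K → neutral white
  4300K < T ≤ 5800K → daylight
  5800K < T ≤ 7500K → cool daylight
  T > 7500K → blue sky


Temperature: 7860K
7860K > 7500K → blue sky
Classification: blue sky


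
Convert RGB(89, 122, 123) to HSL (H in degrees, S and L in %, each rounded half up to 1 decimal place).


Normalize: R'=89/255≈0.3490, G'=122/255≈0.4784, B'=123/255≈0.4824
Max=123/255, Min=89/255, Δ=Max-Min=34/255
L = (Max+Min)/2 = (123+89)/510 = 212/510 = 0.41568… → L = 41.6%
L ≤ 0.5 → S = Δ/(Max+Min) = 34/(123+89) = 34/212 = 0.16037… → S = 16.0%
(the 1/255 factors cancel in S and H, so raw channel differences can be used)
Max is B' → H = 60 × ((R-G)/Δ + 4) = 60 × ((89-122)/34 + 4)
  -33/34 + 4 = -0.9705… + 4 = 3.0294…
  H = 60 × 3.0294… = 181.764…° → H = 181.8°
= HSL(181.8°, 16.0%, 41.6%)


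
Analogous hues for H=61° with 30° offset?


Base hue: 61°
Left analog: (61 - 30) mod 360 = 31°
Right analog: (61 + 30) mod 360 = 91°
Analogous hues = 31° and 91°


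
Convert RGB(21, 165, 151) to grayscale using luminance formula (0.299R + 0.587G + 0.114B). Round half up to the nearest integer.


Gray = 0.299×R + 0.587×G + 0.114×B
Gray = 0.299×21 + 0.587×165 + 0.114×151
Gray = 6.279 + 96.855 + 17.214
Gray = 120.348 → round half up → 120
Gray = 120


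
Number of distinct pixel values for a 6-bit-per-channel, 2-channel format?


Total bits = 6 bits/channel × 2 channels = 12 bits
Distinct pixel values = 2^12
= 4,096 pixel values


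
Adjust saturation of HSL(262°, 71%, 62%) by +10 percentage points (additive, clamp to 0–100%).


Original S = 71%
Adjustment = +10 percentage points
New S = 71 + (10) = 81
Clamp to [0, 100] → 81
= HSL(262°, 81%, 62%)


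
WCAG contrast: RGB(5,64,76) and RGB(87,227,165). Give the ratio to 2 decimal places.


Linearize each sRGB channel c=v/255: c/12.92 if c ≤ 0.04045 else ((c+0.055)/1.055)^2.4
L = 0.2126×R_lin + 0.7152×G_lin + 0.0722×B_lin
Color 1 (5,64,76):
  R=5: 5/255≈0.0196 ≤ 0.04045 → 0.0196/12.92 ≈ 0.00152
  G=64: 64/255≈0.2510 > 0.04045 → ((0.2510+0.055)/1.055)^2.4 ≈ 0.05127
  B=76: 76/255≈0.2980 > 0.04045 → ((0.2980+0.055)/1.055)^2.4 ≈ 0.07227
  L1 = 0.2126×0.00152 + 0.7152×0.05127 + 0.0722×0.07227 ≈ 0.04221
Color 2 (87,227,165):
  R=87: 87/255≈0.3412 > 0.04045 → ((0.3412+0.055)/1.055)^2.4 ≈ 0.09531
  G=227: 227/255≈0.8902 > 0.04045 → ((0.8902+0.055)/1.055)^2.4 ≈ 0.76815
  B=165: 165/255≈0.6471 > 0.04045 → ((0.6471+0.055)/1.055)^2.4 ≈ 0.37626
  L2 = 0.2126×0.09531 + 0.7152×0.76815 + 0.0722×0.37626 ≈ 0.59681
Lighter = 0.59681, Darker = 0.04221
Ratio = (L_lighter + 0.05) / (L_darker + 0.05)
Ratio = (0.59681 + 0.05) / (0.04221 + 0.05) = 0.64681 / 0.09221 ≈ 7.0146
Ratio ≈ 7.01:1


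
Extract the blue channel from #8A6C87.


Color: #8A6C87
R = 8A = 138
G = 6C = 108
B = 87 = 135
Blue = 135


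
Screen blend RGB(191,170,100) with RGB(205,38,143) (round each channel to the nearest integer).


Screen: C = 255 - (255-A)×(255-B)/255, rounded to nearest integer
R: 255 - (255-191)×(255-205)/255 = 255 - 3200/255 ≈ 255 - 12.549 = 242.451 → 242
G: 255 - (255-170)×(255-38)/255 = 255 - 18445/255 ≈ 255 - 72.333 = 182.667 → 183
B: 255 - (255-100)×(255-143)/255 = 255 - 17360/255 ≈ 255 - 68.078 = 186.922 → 187
= RGB(242, 183, 187)


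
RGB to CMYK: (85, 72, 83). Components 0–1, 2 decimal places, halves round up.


R'=85/255≈0.3333, G'=72/255≈0.2824, B'=83/255≈0.3255
K = 1 - max(R',G',B') = 1 - 85/255 = 170/255 = 0.66666… → 0.67
(1-R'-K)/(1-K) simplifies to (max-R)/max with max = 85:
C = (85-85)/85 = 0/85 = 0 → 0.00
M = (85-72)/85 = 13/85 = 0.15294… → 0.15
Y = (85-83)/85 = 2/85 = 0.02352… → 0.02
= CMYK(0.00, 0.15, 0.02, 0.67)


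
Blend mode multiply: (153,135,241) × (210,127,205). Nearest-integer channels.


Multiply: C = A×B/255, rounded to nearest integer
R: 153×210/255 = 32130/255 ≈ 126.000 → 126
G: 135×127/255 = 17145/255 ≈ 67.235 → 67
B: 241×205/255 = 49405/255 ≈ 193.745 → 194
= RGB(126, 67, 194)


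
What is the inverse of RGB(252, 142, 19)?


Invert: (255-R, 255-G, 255-B)
R: 255-252 = 3
G: 255-142 = 113
B: 255-19 = 236
= RGB(3, 113, 236)


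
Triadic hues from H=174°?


Triadic: equally spaced at 120° intervals
H1 = 174°
H2 = (174 + 120) mod 360 = 294°
H3 = (174 + 240) mod 360 = 54°
Triadic = 174°, 294°, 54°


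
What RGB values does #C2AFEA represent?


C2 → 194 (R)
AF → 175 (G)
EA → 234 (B)
= RGB(194, 175, 234)


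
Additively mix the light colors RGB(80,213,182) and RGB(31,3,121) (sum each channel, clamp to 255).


Additive: each channel = min(255, C₁+C₂)
R: 80+31 = 111 → 111
G: 213+3 = 216 → 216
B: 182+121 = 303 → 255
= RGB(111, 216, 255)


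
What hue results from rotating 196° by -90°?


New hue = (H + rotation) mod 360
New hue = (196 -90) mod 360
= 106 mod 360
= 106°


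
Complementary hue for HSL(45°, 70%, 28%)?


Complement = opposite side of color wheel = hue + 180°
H' = (45 + 180) mod 360 = 225°
S and L unchanged.
= HSL(225°, 70%, 28%)


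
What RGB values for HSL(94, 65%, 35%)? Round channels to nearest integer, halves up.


H=94°, S=0.65, L=0.35
C = (1-|2L-1|)×S = (1-|-0.30|)×0.65 = 0.455
H' = H/60 = 94/60 ≈ 1.5667; X = C×(1-|H' mod 2 - 1|) ≈ 0.1972
m = L - C/2 = 0.35 - 0.2275 = 0.1225
Sector ⌊H'⌋ = 1 → (R',G',B') = (≈0.1972, 0.455, 0.0)
RGB = ((R'+m)×255, (G'+m)×255, (B'+m)×255) = (81.515, 147.2625, 31.2375)
Round half up → RGB(82, 147, 31)


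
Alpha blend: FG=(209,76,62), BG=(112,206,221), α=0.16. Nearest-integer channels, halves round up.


C = α×F + (1-α)×B, with 1-α = 0.84
R: 0.16×209 + 0.84×112 = 33.44 + 94.08 = 127.52 → 128
G: 0.16×76 + 0.84×206 = 12.16 + 173.04 = 185.20 → 185
B: 0.16×62 + 0.84×221 = 9.92 + 185.64 = 195.56 → 196
= RGB(128, 185, 196)


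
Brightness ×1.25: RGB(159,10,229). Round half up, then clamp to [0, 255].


Multiply each channel by 1.25, round half up, clamp to [0, 255]
R: 159×1.25 = 198.75 → round → 199
G: 10×1.25 = 12.5 → round → 13
B: 229×1.25 = 286.25 → round → 286 → clamp → 255
= RGB(199, 13, 255)


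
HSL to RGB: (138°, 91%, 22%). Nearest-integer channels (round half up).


H=138°, S=0.91, L=0.22
C = (1-|2L-1|)×S = (1-|-0.56|)×0.91 = 0.4004
H' = H/60 = 138/60 ≈ 2.3000; X = C×(1-|H' mod 2 - 1|) = 0.12012
m = L - C/2 = 0.22 - 0.2002 = 0.0198
Sector ⌊H'⌋ = 2 → (R',G',B') = (0.0, 0.4004, 0.12012)
RGB = ((R'+m)×255, (G'+m)×255, (B'+m)×255) = (5.049, 107.151, 35.6796)
Round half up → RGB(5, 107, 36)


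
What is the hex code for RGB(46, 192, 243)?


R = 46 → 2E (hex)
G = 192 → C0 (hex)
B = 243 → F3 (hex)
Hex = #2EC0F3


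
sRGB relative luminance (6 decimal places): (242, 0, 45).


Linearize each channel (sRGB transfer function): c = v/255; c_lin = c/12.92 if c ≤ 0.04045, else ((c+0.055)/1.055)^2.4
  R: 242/255 ≈ 0.949020 > 0.04045 → ((0.949020+0.055)/1.055)^2.4 ≈ 0.887923
  G: 0/255 ≈ 0.000000 ≤ 0.04045 → 0.000000/12.92 ≈ 0.000000
  B: 45/255 ≈ 0.176471 > 0.04045 → ((0.176471+0.055)/1.055)^2.4 ≈ 0.026241
R_lin = 0.887923, G_lin = 0.000000, B_lin = 0.026241
L = 0.2126×R + 0.7152×G + 0.0722×B
L = 0.2126×0.887923 + 0.7152×0.000000 + 0.0722×0.026241
L ≈ 0.190667


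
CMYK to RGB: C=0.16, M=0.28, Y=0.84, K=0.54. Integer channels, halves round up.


R = 255 × (1-C) × (1-K) = 255 × 0.84 × 0.46 = 98.532 → 99
G = 255 × (1-M) × (1-K) = 255 × 0.72 × 0.46 = 84.456 → 84
B = 255 × (1-Y) × (1-K) = 255 × 0.16 × 0.46 = 18.768 → 19
= RGB(99, 84, 19)


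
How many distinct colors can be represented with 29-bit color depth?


Colors = 2^bits = 2^29
= 536,870,912 colors


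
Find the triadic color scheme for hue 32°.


Triadic: equally spaced at 120° intervals
H1 = 32°
H2 = (32 + 120) mod 360 = 152°
H3 = (32 + 240) mod 360 = 272°
Triadic = 32°, 152°, 272°


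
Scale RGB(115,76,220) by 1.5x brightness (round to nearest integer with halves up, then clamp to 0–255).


Multiply each channel by 1.5, round half up, clamp to [0, 255]
R: 115×1.5 = 172.5 → round → 173
G: 76×1.5 = 114
B: 220×1.5 = 330 → clamp → 255
= RGB(173, 114, 255)


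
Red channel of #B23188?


Color: #B23188
R = B2 = 178
G = 31 = 49
B = 88 = 136
Red = 178


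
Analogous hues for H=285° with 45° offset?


Base hue: 285°
Left analog: (285 - 45) mod 360 = 240°
Right analog: (285 + 45) mod 360 = 330°
Analogous hues = 240° and 330°


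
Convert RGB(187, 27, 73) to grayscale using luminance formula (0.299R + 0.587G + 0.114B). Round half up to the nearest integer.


Gray = 0.299×R + 0.587×G + 0.114×B
Gray = 0.299×187 + 0.587×27 + 0.114×73
Gray = 55.913 + 15.849 + 8.322
Gray = 80.084 → round half up → 80
Gray = 80


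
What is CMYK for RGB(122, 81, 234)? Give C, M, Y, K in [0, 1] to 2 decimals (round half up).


R'=122/255≈0.4784, G'=81/255≈0.3176, B'=234/255≈0.9176
K = 1 - max(R',G',B') = 1 - 234/255 = 21/255 = 0.08235… → 0.08
(1-R'-K)/(1-K) simplifies to (max-R)/max with max = 234:
C = (234-122)/234 = 112/234 = 0.47863… → 0.48
M = (234-81)/234 = 153/234 = 0.65384… → 0.65
Y = (234-234)/234 = 0/234 = 0 → 0.00
= CMYK(0.48, 0.65, 0.00, 0.08)


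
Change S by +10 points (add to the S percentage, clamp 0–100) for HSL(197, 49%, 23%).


Original S = 49%
Adjustment = +10 percentage points
New S = 49 + (10) = 59
Clamp to [0, 100] → 59
= HSL(197°, 59%, 23%)


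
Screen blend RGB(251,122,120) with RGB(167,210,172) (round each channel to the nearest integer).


Screen: C = 255 - (255-A)×(255-B)/255, rounded to nearest integer
R: 255 - (255-251)×(255-167)/255 = 255 - 352/255 ≈ 255 - 1.380 = 253.620 → 254
G: 255 - (255-122)×(255-210)/255 = 255 - 5985/255 ≈ 255 - 23.471 = 231.529 → 232
B: 255 - (255-120)×(255-172)/255 = 255 - 11205/255 ≈ 255 - 43.941 = 211.059 → 211
= RGB(254, 232, 211)


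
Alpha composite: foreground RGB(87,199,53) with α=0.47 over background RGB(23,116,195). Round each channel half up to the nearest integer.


C = α×F + (1-α)×B, with 1-α = 0.53
R: 0.47×87 + 0.53×23 = 40.89 + 12.19 = 53.08 → 53
G: 0.47×199 + 0.53×116 = 93.53 + 61.48 = 155.01 → 155
B: 0.47×53 + 0.53×195 = 24.91 + 103.35 = 128.26 → 128
= RGB(53, 155, 128)


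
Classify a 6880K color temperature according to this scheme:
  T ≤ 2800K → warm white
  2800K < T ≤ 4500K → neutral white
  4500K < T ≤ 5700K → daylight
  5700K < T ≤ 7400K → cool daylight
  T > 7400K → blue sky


Temperature: 6880K
5700K < 6880K ≤ 7400K → cool daylight
Classification: cool daylight


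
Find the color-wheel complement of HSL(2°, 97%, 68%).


Complement = opposite side of color wheel = hue + 180°
H' = (2 + 180) mod 360 = 182°
S and L unchanged.
= HSL(182°, 97%, 68%)


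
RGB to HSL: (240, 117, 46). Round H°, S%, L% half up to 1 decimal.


Normalize: R'=240/255≈0.9412, G'=117/255≈0.4588, B'=46/255≈0.1804
Max=240/255, Min=46/255, Δ=Max-Min=194/255
L = (Max+Min)/2 = (240+46)/510 = 286/510 = 0.56078… → L = 56.1%
L > 0.5 → S = Δ/(2-Max-Min) = 194/(510-240-46) = 194/224 = 0.86607… → S = 86.6%
(the 1/255 factors cancel in S and H, so raw channel differences can be used)
Max is R' → H = 60 × (((G-B)/Δ) mod 6) = 60 × (((117-46)/194) mod 6)
  71/194 = 0.3659…
  H = 60 × 0.3659… = 21.958…° → H = 22.0°
= HSL(22.0°, 86.6%, 56.1%)


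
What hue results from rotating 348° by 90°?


New hue = (H + rotation) mod 360
New hue = (348 + 90) mod 360
= 438 mod 360
= 78°


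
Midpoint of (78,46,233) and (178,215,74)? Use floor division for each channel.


Midpoint: each channel = ⌊(C₁+C₂)/2⌋
R: ⌊(78+178)/2⌋ = 128
G: ⌊(46+215)/2⌋ = 130
B: ⌊(233+74)/2⌋ = 153
= RGB(128, 130, 153)


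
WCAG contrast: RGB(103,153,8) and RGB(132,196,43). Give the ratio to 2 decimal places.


Linearize each sRGB channel c=v/255: c/12.92 if c ≤ 0.04045 else ((c+0.055)/1.055)^2.4
L = 0.2126×R_lin + 0.7152×G_lin + 0.0722×B_lin
Color 1 (103,153,8):
  R=103: 103/255≈0.4039 > 0.04045 → ((0.4039+0.055)/1.055)^2.4 ≈ 0.13563
  G=153: 153/255≈0.6000 > 0.04045 → ((0.6000+0.055)/1.055)^2.4 ≈ 0.31855
  B=8: 8/255≈0.0314 ≤ 0.04045 → 0.0314/12.92 ≈ 0.00243
  L1 = 0.2126×0.13563 + 0.7152×0.31855 + 0.0722×0.00243 ≈ 0.25684
Color 2 (132,196,43):
  R=132: 132/255≈0.5176 > 0.04045 → ((0.5176+0.055)/1.055)^2.4 ≈ 0.23074
  G=196: 196/255≈0.7686 > 0.04045 → ((0.7686+0.055)/1.055)^2.4 ≈ 0.55201
  B=43: 43/255≈0.1686 > 0.04045 → ((0.1686+0.055)/1.055)^2.4 ≈ 0.02416
  L2 = 0.2126×0.23074 + 0.7152×0.55201 + 0.0722×0.02416 ≈ 0.44560
Lighter = 0.44560, Darker = 0.25684
Ratio = (L_lighter + 0.05) / (L_darker + 0.05)
Ratio = (0.44560 + 0.05) / (0.25684 + 0.05) = 0.49560 / 0.30684 ≈ 1.6152
Ratio ≈ 1.62:1


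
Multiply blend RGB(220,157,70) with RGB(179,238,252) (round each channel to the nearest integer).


Multiply: C = A×B/255, rounded to nearest integer
R: 220×179/255 = 39380/255 ≈ 154.431 → 154
G: 157×238/255 = 37366/255 ≈ 146.533 → 147
B: 70×252/255 = 17640/255 ≈ 69.176 → 69
= RGB(154, 147, 69)


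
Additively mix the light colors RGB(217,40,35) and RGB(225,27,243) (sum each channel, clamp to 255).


Additive: each channel = min(255, C₁+C₂)
R: 217+225 = 442 → 255
G: 40+27 = 67 → 67
B: 35+243 = 278 → 255
= RGB(255, 67, 255)


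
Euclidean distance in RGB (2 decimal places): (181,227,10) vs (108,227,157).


d = √[(R₁-R₂)² + (G₁-G₂)² + (B₁-B₂)²]
d = √[(181-108)² + (227-227)² + (10-157)²]
d = √[5329 + 0 + 21609]
d = √26938
d ≈ 164.13


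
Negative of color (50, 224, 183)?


Invert: (255-R, 255-G, 255-B)
R: 255-50 = 205
G: 255-224 = 31
B: 255-183 = 72
= RGB(205, 31, 72)


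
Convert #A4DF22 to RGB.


A4 → 164 (R)
DF → 223 (G)
22 → 34 (B)
= RGB(164, 223, 34)


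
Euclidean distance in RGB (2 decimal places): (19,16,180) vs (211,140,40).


d = √[(R₁-R₂)² + (G₁-G₂)² + (B₁-B₂)²]
d = √[(19-211)² + (16-140)² + (180-40)²]
d = √[36864 + 15376 + 19600]
d = √71840
d ≈ 268.03


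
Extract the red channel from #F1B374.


Color: #F1B374
R = F1 = 241
G = B3 = 179
B = 74 = 116
Red = 241


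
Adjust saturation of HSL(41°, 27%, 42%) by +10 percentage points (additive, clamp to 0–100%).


Original S = 27%
Adjustment = +10 percentage points
New S = 27 + (10) = 37
Clamp to [0, 100] → 37
= HSL(41°, 37%, 42%)


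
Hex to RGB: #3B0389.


3B → 59 (R)
03 → 3 (G)
89 → 137 (B)
= RGB(59, 3, 137)


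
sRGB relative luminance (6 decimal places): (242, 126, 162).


Linearize each channel (sRGB transfer function): c = v/255; c_lin = c/12.92 if c ≤ 0.04045, else ((c+0.055)/1.055)^2.4
  R: 242/255 ≈ 0.949020 > 0.04045 → ((0.949020+0.055)/1.055)^2.4 ≈ 0.887923
  G: 126/255 ≈ 0.494118 > 0.04045 → ((0.494118+0.055)/1.055)^2.4 ≈ 0.208637
  B: 162/255 ≈ 0.635294 > 0.04045 → ((0.635294+0.055)/1.055)^2.4 ≈ 0.361307
R_lin = 0.887923, G_lin = 0.208637, B_lin = 0.361307
L = 0.2126×R + 0.7152×G + 0.0722×B
L = 0.2126×0.887923 + 0.7152×0.208637 + 0.0722×0.361307
L ≈ 0.364076


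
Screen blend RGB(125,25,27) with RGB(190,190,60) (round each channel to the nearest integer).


Screen: C = 255 - (255-A)×(255-B)/255, rounded to nearest integer
R: 255 - (255-125)×(255-190)/255 = 255 - 8450/255 ≈ 255 - 33.137 = 221.863 → 222
G: 255 - (255-25)×(255-190)/255 = 255 - 14950/255 ≈ 255 - 58.627 = 196.373 → 196
B: 255 - (255-27)×(255-60)/255 = 255 - 44460/255 ≈ 255 - 174.353 = 80.647 → 81
= RGB(222, 196, 81)


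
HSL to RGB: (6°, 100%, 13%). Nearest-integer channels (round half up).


H=6°, S=1.00, L=0.13
C = (1-|2L-1|)×S = (1-|-0.74|)×1.00 = 0.26
H' = H/60 = 6/60 ≈ 0.1000; X = C×(1-|H' mod 2 - 1|) = 0.026
m = L - C/2 = 0.13 - 0.13 = 0
Sector ⌊H'⌋ = 0 → (R',G',B') = (0.26, 0.026, 0.0)
RGB = ((R'+m)×255, (G'+m)×255, (B'+m)×255) = (66.3, 6.63, 0.0)
Round half up → RGB(66, 7, 0)


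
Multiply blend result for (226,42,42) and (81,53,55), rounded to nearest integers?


Multiply: C = A×B/255, rounded to nearest integer
R: 226×81/255 = 18306/255 ≈ 71.788 → 72
G: 42×53/255 = 2226/255 ≈ 8.729 → 9
B: 42×55/255 = 2310/255 ≈ 9.059 → 9
= RGB(72, 9, 9)


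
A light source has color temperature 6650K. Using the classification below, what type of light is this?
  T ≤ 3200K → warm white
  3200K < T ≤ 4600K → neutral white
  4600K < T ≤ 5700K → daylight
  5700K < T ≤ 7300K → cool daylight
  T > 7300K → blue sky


Temperature: 6650K
5700K < 6650K ≤ 7300K → cool daylight
Classification: cool daylight


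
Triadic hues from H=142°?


Triadic: equally spaced at 120° intervals
H1 = 142°
H2 = (142 + 120) mod 360 = 262°
H3 = (142 + 240) mod 360 = 22°
Triadic = 142°, 262°, 22°


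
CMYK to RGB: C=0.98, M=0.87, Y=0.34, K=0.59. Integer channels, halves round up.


R = 255 × (1-C) × (1-K) = 255 × 0.02 × 0.41 = 2.091 → 2
G = 255 × (1-M) × (1-K) = 255 × 0.13 × 0.41 = 13.5915 → 14
B = 255 × (1-Y) × (1-K) = 255 × 0.66 × 0.41 = 69.003 → 69
= RGB(2, 14, 69)


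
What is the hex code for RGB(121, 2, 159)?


R = 121 → 79 (hex)
G = 2 → 02 (hex)
B = 159 → 9F (hex)
Hex = #79029F


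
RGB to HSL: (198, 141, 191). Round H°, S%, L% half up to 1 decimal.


Normalize: R'=198/255≈0.7765, G'=141/255≈0.5529, B'=191/255≈0.7490
Max=198/255, Min=141/255, Δ=Max-Min=57/255
L = (Max+Min)/2 = (198+141)/510 = 339/510 = 0.66470… → L = 66.5%
L > 0.5 → S = Δ/(2-Max-Min) = 57/(510-198-141) = 57/171 = 0.33333… → S = 33.3%
(the 1/255 factors cancel in S and H, so raw channel differences can be used)
Max is R' → H = 60 × (((G-B)/Δ) mod 6) = 60 × (((141-191)/57) mod 6)
  (-50)/57 = -0.8771…; negative, so add 6 → 5.1228…
  H = 60 × 5.1228… = 307.368…° → H = 307.4°
= HSL(307.4°, 33.3%, 66.5%)


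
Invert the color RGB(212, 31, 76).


Invert: (255-R, 255-G, 255-B)
R: 255-212 = 43
G: 255-31 = 224
B: 255-76 = 179
= RGB(43, 224, 179)


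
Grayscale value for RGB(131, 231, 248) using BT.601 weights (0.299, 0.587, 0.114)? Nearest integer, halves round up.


Gray = 0.299×R + 0.587×G + 0.114×B
Gray = 0.299×131 + 0.587×231 + 0.114×248
Gray = 39.169 + 135.597 + 28.272
Gray = 203.038 → round half up → 203
Gray = 203


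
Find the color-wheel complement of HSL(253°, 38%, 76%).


Complement = opposite side of color wheel = hue + 180°
H' = (253 + 180) mod 360 = 73°
S and L unchanged.
= HSL(73°, 38%, 76%)


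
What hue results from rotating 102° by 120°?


New hue = (H + rotation) mod 360
New hue = (102 + 120) mod 360
= 222 mod 360
= 222°


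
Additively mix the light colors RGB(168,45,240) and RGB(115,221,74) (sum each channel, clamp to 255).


Additive: each channel = min(255, C₁+C₂)
R: 168+115 = 283 → 255
G: 45+221 = 266 → 255
B: 240+74 = 314 → 255
= RGB(255, 255, 255)


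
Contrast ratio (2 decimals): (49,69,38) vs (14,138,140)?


Linearize each sRGB channel c=v/255: c/12.92 if c ≤ 0.04045 else ((c+0.055)/1.055)^2.4
L = 0.2126×R_lin + 0.7152×G_lin + 0.0722×B_lin
Color 1 (49,69,38):
  R=49: 49/255≈0.1922 > 0.04045 → ((0.1922+0.055)/1.055)^2.4 ≈ 0.03071
  G=69: 69/255≈0.2706 > 0.04045 → ((0.2706+0.055)/1.055)^2.4 ≈ 0.05951
  B=38: 38/255≈0.1490 > 0.04045 → ((0.1490+0.055)/1.055)^2.4 ≈ 0.01938
  L1 = 0.2126×0.03071 + 0.7152×0.05951 + 0.0722×0.01938 ≈ 0.05049
Color 2 (14,138,140):
  R=14: 14/255≈0.0549 > 0.04045 → ((0.0549+0.055)/1.055)^2.4 ≈ 0.00439
  G=138: 138/255≈0.5412 > 0.04045 → ((0.5412+0.055)/1.055)^2.4 ≈ 0.25415
  B=140: 140/255≈0.5490 > 0.04045 → ((0.5490+0.055)/1.055)^2.4 ≈ 0.26225
  L2 = 0.2126×0.00439 + 0.7152×0.25415 + 0.0722×0.26225 ≈ 0.20164
Lighter = 0.20164, Darker = 0.05049
Ratio = (L_lighter + 0.05) / (L_darker + 0.05)
Ratio = (0.20164 + 0.05) / (0.05049 + 0.05) = 0.25164 / 0.10049 ≈ 2.5041
Ratio ≈ 2.50:1


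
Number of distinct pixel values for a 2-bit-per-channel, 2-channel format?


Total bits = 2 bits/channel × 2 channels = 4 bits
Distinct pixel values = 2^4
= 16 pixel values


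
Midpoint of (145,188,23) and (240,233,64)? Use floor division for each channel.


Midpoint: each channel = ⌊(C₁+C₂)/2⌋
R: ⌊(145+240)/2⌋ = 192
G: ⌊(188+233)/2⌋ = 210
B: ⌊(23+64)/2⌋ = 43
= RGB(192, 210, 43)


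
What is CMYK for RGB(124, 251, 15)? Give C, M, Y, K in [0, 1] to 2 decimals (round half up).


R'=124/255≈0.4863, G'=251/255≈0.9843, B'=15/255≈0.0588
K = 1 - max(R',G',B') = 1 - 251/255 = 4/255 = 0.01568… → 0.02
(1-R'-K)/(1-K) simplifies to (max-R)/max with max = 251:
C = (251-124)/251 = 127/251 = 0.50597… → 0.51
M = (251-251)/251 = 0/251 = 0 → 0.00
Y = (251-15)/251 = 236/251 = 0.94023… → 0.94
= CMYK(0.51, 0.00, 0.94, 0.02)


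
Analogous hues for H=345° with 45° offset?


Base hue: 345°
Left analog: (345 - 45) mod 360 = 300°
Right analog: (345 + 45) mod 360 = 30°
Analogous hues = 300° and 30°


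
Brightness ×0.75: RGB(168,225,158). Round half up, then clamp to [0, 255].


Multiply each channel by 0.75, round half up, clamp to [0, 255]
R: 168×0.75 = 126
G: 225×0.75 = 168.75 → round → 169
B: 158×0.75 = 118.5 → round → 119
= RGB(126, 169, 119)


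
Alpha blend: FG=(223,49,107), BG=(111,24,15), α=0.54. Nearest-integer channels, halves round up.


C = α×F + (1-α)×B, with 1-α = 0.46
R: 0.54×223 + 0.46×111 = 120.42 + 51.06 = 171.48 → 171
G: 0.54×49 + 0.46×24 = 26.46 + 11.04 = 37.50 → 38
B: 0.54×107 + 0.46×15 = 57.78 + 6.90 = 64.68 → 65
= RGB(171, 38, 65)


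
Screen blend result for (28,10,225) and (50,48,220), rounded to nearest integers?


Screen: C = 255 - (255-A)×(255-B)/255, rounded to nearest integer
R: 255 - (255-28)×(255-50)/255 = 255 - 46535/255 ≈ 255 - 182.490 = 72.510 → 73
G: 255 - (255-10)×(255-48)/255 = 255 - 50715/255 ≈ 255 - 198.882 = 56.118 → 56
B: 255 - (255-225)×(255-220)/255 = 255 - 1050/255 ≈ 255 - 4.118 = 250.882 → 251
= RGB(73, 56, 251)


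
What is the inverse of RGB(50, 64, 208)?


Invert: (255-R, 255-G, 255-B)
R: 255-50 = 205
G: 255-64 = 191
B: 255-208 = 47
= RGB(205, 191, 47)


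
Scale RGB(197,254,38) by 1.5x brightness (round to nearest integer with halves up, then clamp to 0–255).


Multiply each channel by 1.5, round half up, clamp to [0, 255]
R: 197×1.5 = 295.5 → round → 296 → clamp → 255
G: 254×1.5 = 381 → clamp → 255
B: 38×1.5 = 57
= RGB(255, 255, 57)


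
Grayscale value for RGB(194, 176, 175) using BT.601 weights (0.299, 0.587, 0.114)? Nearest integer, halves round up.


Gray = 0.299×R + 0.587×G + 0.114×B
Gray = 0.299×194 + 0.587×176 + 0.114×175
Gray = 58.006 + 103.312 + 19.950
Gray = 181.268 → round half up → 181
Gray = 181


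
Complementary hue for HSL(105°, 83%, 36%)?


Complement = opposite side of color wheel = hue + 180°
H' = (105 + 180) mod 360 = 285°
S and L unchanged.
= HSL(285°, 83%, 36%)


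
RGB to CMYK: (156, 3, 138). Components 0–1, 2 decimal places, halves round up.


R'=156/255≈0.6118, G'=3/255≈0.0118, B'=138/255≈0.5412
K = 1 - max(R',G',B') = 1 - 156/255 = 99/255 = 0.38823… → 0.39
(1-R'-K)/(1-K) simplifies to (max-R)/max with max = 156:
C = (156-156)/156 = 0/156 = 0 → 0.00
M = (156-3)/156 = 153/156 = 0.98076… → 0.98
Y = (156-138)/156 = 18/156 = 0.11538… → 0.12
= CMYK(0.00, 0.98, 0.12, 0.39)


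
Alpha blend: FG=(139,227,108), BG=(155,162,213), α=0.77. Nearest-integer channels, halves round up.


C = α×F + (1-α)×B, with 1-α = 0.23
R: 0.77×139 + 0.23×155 = 107.03 + 35.65 = 142.68 → 143
G: 0.77×227 + 0.23×162 = 174.79 + 37.26 = 212.05 → 212
B: 0.77×108 + 0.23×213 = 83.16 + 48.99 = 132.15 → 132
= RGB(143, 212, 132)


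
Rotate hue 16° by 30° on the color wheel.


New hue = (H + rotation) mod 360
New hue = (16 + 30) mod 360
= 46 mod 360
= 46°


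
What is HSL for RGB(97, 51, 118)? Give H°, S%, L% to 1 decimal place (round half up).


Normalize: R'=97/255≈0.3804, G'=51/255≈0.2000, B'=118/255≈0.4627
Max=118/255, Min=51/255, Δ=Max-Min=67/255
L = (Max+Min)/2 = (118+51)/510 = 169/510 = 0.33137… → L = 33.1%
L ≤ 0.5 → S = Δ/(Max+Min) = 67/(118+51) = 67/169 = 0.39644… → S = 39.6%
(the 1/255 factors cancel in S and H, so raw channel differences can be used)
Max is B' → H = 60 × ((R-G)/Δ + 4) = 60 × ((97-51)/67 + 4)
  46/67 + 4 = 0.6865… + 4 = 4.6865…
  H = 60 × 4.6865… = 281.194…° → H = 281.2°
= HSL(281.2°, 39.6%, 33.1%)


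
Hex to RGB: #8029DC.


80 → 128 (R)
29 → 41 (G)
DC → 220 (B)
= RGB(128, 41, 220)


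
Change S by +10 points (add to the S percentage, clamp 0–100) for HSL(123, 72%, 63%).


Original S = 72%
Adjustment = +10 percentage points
New S = 72 + (10) = 82
Clamp to [0, 100] → 82
= HSL(123°, 82%, 63%)


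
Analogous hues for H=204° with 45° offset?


Base hue: 204°
Left analog: (204 - 45) mod 360 = 159°
Right analog: (204 + 45) mod 360 = 249°
Analogous hues = 159° and 249°


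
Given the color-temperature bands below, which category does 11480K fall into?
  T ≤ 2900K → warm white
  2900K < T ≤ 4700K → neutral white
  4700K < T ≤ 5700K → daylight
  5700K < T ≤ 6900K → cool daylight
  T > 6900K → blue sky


Temperature: 11480K
11480K > 6900K → blue sky
Classification: blue sky


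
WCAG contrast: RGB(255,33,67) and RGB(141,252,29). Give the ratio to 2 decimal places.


Linearize each sRGB channel c=v/255: c/12.92 if c ≤ 0.04045 else ((c+0.055)/1.055)^2.4
L = 0.2126×R_lin + 0.7152×G_lin + 0.0722×B_lin
Color 1 (255,33,67):
  R=255: 255/255≈1.0000 > 0.04045 → ((1.0000+0.055)/1.055)^2.4 ≈ 1.00000
  G=33: 33/255≈0.1294 > 0.04045 → ((0.1294+0.055)/1.055)^2.4 ≈ 0.01521
  B=67: 67/255≈0.2627 > 0.04045 → ((0.2627+0.055)/1.055)^2.4 ≈ 0.05613
  L1 = 0.2126×1.00000 + 0.7152×0.01521 + 0.0722×0.05613 ≈ 0.22753
Color 2 (141,252,29):
  R=141: 141/255≈0.5529 > 0.04045 → ((0.5529+0.055)/1.055)^2.4 ≈ 0.26636
  G=252: 252/255≈0.9882 > 0.04045 → ((0.9882+0.055)/1.055)^2.4 ≈ 0.97345
  B=29: 29/255≈0.1137 > 0.04045 → ((0.1137+0.055)/1.055)^2.4 ≈ 0.01229
  L2 = 0.2126×0.26636 + 0.7152×0.97345 + 0.0722×0.01229 ≈ 0.75372
Lighter = 0.75372, Darker = 0.22753
Ratio = (L_lighter + 0.05) / (L_darker + 0.05)
Ratio = (0.75372 + 0.05) / (0.22753 + 0.05) = 0.80372 / 0.27753 ≈ 2.8960
Ratio ≈ 2.90:1


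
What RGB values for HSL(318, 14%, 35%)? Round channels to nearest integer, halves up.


H=318°, S=0.14, L=0.35
C = (1-|2L-1|)×S = (1-|-0.30|)×0.14 = 0.098
H' = H/60 = 318/60 ≈ 5.3000; X = C×(1-|H' mod 2 - 1|) = 0.0686
m = L - C/2 = 0.35 - 0.049 = 0.301
Sector ⌊H'⌋ = 5 → (R',G',B') = (0.098, 0.0, 0.0686)
RGB = ((R'+m)×255, (G'+m)×255, (B'+m)×255) = (101.745, 76.755, 94.248)
Round half up → RGB(102, 77, 94)


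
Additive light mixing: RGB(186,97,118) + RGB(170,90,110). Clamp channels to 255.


Additive: each channel = min(255, C₁+C₂)
R: 186+170 = 356 → 255
G: 97+90 = 187 → 187
B: 118+110 = 228 → 228
= RGB(255, 187, 228)


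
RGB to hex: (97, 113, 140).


R = 97 → 61 (hex)
G = 113 → 71 (hex)
B = 140 → 8C (hex)
Hex = #61718C


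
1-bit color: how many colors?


Colors = 2^bits = 2^1
= 2 colors


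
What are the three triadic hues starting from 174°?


Triadic: equally spaced at 120° intervals
H1 = 174°
H2 = (174 + 120) mod 360 = 294°
H3 = (174 + 240) mod 360 = 54°
Triadic = 174°, 294°, 54°


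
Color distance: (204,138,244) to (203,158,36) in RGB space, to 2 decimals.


d = √[(R₁-R₂)² + (G₁-G₂)² + (B₁-B₂)²]
d = √[(204-203)² + (138-158)² + (244-36)²]
d = √[1 + 400 + 43264]
d = √43665
d ≈ 208.96


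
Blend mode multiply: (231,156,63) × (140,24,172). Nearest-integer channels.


Multiply: C = A×B/255, rounded to nearest integer
R: 231×140/255 = 32340/255 ≈ 126.824 → 127
G: 156×24/255 = 3744/255 ≈ 14.682 → 15
B: 63×172/255 = 10836/255 ≈ 42.494 → 42
= RGB(127, 15, 42)


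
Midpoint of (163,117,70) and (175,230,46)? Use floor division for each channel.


Midpoint: each channel = ⌊(C₁+C₂)/2⌋
R: ⌊(163+175)/2⌋ = 169
G: ⌊(117+230)/2⌋ = 173
B: ⌊(70+46)/2⌋ = 58
= RGB(169, 173, 58)


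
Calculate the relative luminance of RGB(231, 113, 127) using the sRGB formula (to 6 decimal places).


Linearize each channel (sRGB transfer function): c = v/255; c_lin = c/12.92 if c ≤ 0.04045, else ((c+0.055)/1.055)^2.4
  R: 231/255 ≈ 0.905882 > 0.04045 → ((0.905882+0.055)/1.055)^2.4 ≈ 0.799103
  G: 113/255 ≈ 0.443137 > 0.04045 → ((0.443137+0.055)/1.055)^2.4 ≈ 0.165132
  B: 127/255 ≈ 0.498039 > 0.04045 → ((0.498039+0.055)/1.055)^2.4 ≈ 0.212231
R_lin = 0.799103, G_lin = 0.165132, B_lin = 0.212231
L = 0.2126×R + 0.7152×G + 0.0722×B
L = 0.2126×0.799103 + 0.7152×0.165132 + 0.0722×0.212231
L ≈ 0.303315


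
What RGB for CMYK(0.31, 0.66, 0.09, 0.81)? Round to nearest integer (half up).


R = 255 × (1-C) × (1-K) = 255 × 0.69 × 0.19 = 33.4305 → 33
G = 255 × (1-M) × (1-K) = 255 × 0.34 × 0.19 = 16.473 → 16
B = 255 × (1-Y) × (1-K) = 255 × 0.91 × 0.19 = 44.0895 → 44
= RGB(33, 16, 44)


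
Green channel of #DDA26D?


Color: #DDA26D
R = DD = 221
G = A2 = 162
B = 6D = 109
Green = 162


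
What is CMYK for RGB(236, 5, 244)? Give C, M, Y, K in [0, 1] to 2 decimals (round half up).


R'=236/255≈0.9255, G'=5/255≈0.0196, B'=244/255≈0.9569
K = 1 - max(R',G',B') = 1 - 244/255 = 11/255 = 0.04313… → 0.04
(1-R'-K)/(1-K) simplifies to (max-R)/max with max = 244:
C = (244-236)/244 = 8/244 = 0.03278… → 0.03
M = (244-5)/244 = 239/244 = 0.97950… → 0.98
Y = (244-244)/244 = 0/244 = 0 → 0.00
= CMYK(0.03, 0.98, 0.00, 0.04)


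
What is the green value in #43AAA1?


Color: #43AAA1
R = 43 = 67
G = AA = 170
B = A1 = 161
Green = 170


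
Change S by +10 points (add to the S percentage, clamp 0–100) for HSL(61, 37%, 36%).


Original S = 37%
Adjustment = +10 percentage points
New S = 37 + (10) = 47
Clamp to [0, 100] → 47
= HSL(61°, 47%, 36%)


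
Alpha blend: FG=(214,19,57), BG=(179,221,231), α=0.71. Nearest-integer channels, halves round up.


C = α×F + (1-α)×B, with 1-α = 0.29
R: 0.71×214 + 0.29×179 = 151.94 + 51.91 = 203.85 → 204
G: 0.71×19 + 0.29×221 = 13.49 + 64.09 = 77.58 → 78
B: 0.71×57 + 0.29×231 = 40.47 + 66.99 = 107.46 → 107
= RGB(204, 78, 107)


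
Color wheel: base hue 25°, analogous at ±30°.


Base hue: 25°
Left analog: (25 - 30) mod 360 = 355°
Right analog: (25 + 30) mod 360 = 55°
Analogous hues = 355° and 55°


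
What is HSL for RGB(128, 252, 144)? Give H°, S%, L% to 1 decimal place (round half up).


Normalize: R'=128/255≈0.5020, G'=252/255≈0.9882, B'=144/255≈0.5647
Max=252/255, Min=128/255, Δ=Max-Min=124/255
L = (Max+Min)/2 = (252+128)/510 = 380/510 = 0.74509… → L = 74.5%
L > 0.5 → S = Δ/(2-Max-Min) = 124/(510-252-128) = 124/130 = 0.95384… → S = 95.4%
(the 1/255 factors cancel in S and H, so raw channel differences can be used)
Max is G' → H = 60 × ((B-R)/Δ + 2) = 60 × ((144-128)/124 + 2)
  16/124 + 2 = 0.1290… + 2 = 2.1290…
  H = 60 × 2.1290… = 127.741…° → H = 127.7°
= HSL(127.7°, 95.4%, 74.5%)


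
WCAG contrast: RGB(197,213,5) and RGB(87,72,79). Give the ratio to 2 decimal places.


Linearize each sRGB channel c=v/255: c/12.92 if c ≤ 0.04045 else ((c+0.055)/1.055)^2.4
L = 0.2126×R_lin + 0.7152×G_lin + 0.0722×B_lin
Color 1 (197,213,5):
  R=197: 197/255≈0.7725 > 0.04045 → ((0.7725+0.055)/1.055)^2.4 ≈ 0.55834
  G=213: 213/255≈0.8353 > 0.04045 → ((0.8353+0.055)/1.055)^2.4 ≈ 0.66539
  B=5: 5/255≈0.0196 ≤ 0.04045 → 0.0196/12.92 ≈ 0.00152
  L1 = 0.2126×0.55834 + 0.7152×0.66539 + 0.0722×0.00152 ≈ 0.59470
Color 2 (87,72,79):
  R=87: 87/255≈0.3412 > 0.04045 → ((0.3412+0.055)/1.055)^2.4 ≈ 0.09531
  G=72: 72/255≈0.2824 > 0.04045 → ((0.2824+0.055)/1.055)^2.4 ≈ 0.06480
  B=79: 79/255≈0.3098 > 0.04045 → ((0.3098+0.055)/1.055)^2.4 ≈ 0.07819
  L2 = 0.2126×0.09531 + 0.7152×0.06480 + 0.0722×0.07819 ≈ 0.07225
Lighter = 0.59470, Darker = 0.07225
Ratio = (L_lighter + 0.05) / (L_darker + 0.05)
Ratio = (0.59470 + 0.05) / (0.07225 + 0.05) = 0.64470 / 0.12225 ≈ 5.2734
Ratio ≈ 5.27:1
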